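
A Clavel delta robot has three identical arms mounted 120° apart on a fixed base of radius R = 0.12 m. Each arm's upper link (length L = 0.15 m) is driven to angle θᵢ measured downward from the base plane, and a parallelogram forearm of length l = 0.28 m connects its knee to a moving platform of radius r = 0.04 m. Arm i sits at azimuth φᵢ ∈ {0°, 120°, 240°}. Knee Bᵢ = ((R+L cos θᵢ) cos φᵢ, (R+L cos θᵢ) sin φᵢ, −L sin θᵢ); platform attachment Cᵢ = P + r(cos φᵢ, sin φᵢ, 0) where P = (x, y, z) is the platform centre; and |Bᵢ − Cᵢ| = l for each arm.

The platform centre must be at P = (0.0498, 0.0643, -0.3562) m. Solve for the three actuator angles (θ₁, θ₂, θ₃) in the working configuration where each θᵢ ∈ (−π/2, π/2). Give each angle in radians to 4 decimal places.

θ₁ = 0.8725, θ₂ = 0.9599, θ₃ = 1.3965

rotate P by −φ1: (0.0498, 0.0643, -0.3562)
  e−x'=0.0302;  (l²−L²−(e−x')²−y'²−z²)/2L = -0.2534
  √(A²+B²)=0.3575;  θ1 = -1.4862+2.3587 ≈ 0.8725
φ2=120.0° → target in arm frame (0.0308, -0.0753)
  A=0.0492, B=-0.3562, C=(l²−L²−A²−y'²−z²)/(2L)=-0.2636
  γ=atan2(-0.3562,0.0492)=-1.4335;  ψ=arccos(-0.7330)=2.3934;  θ2=γ+ψ≈0.9599
rotate P by −φ3: (-0.0806, 0.0110, -0.3562)
  A=0.1606, B=-0.3562, C=(l²−L²−A²−y'²−z²)/(2L)=-0.3230
  γ=atan2(-0.3562,0.1606)=-1.1473;  ψ=arccos(-0.8266)=2.5438;  θ3=γ+ψ≈1.3965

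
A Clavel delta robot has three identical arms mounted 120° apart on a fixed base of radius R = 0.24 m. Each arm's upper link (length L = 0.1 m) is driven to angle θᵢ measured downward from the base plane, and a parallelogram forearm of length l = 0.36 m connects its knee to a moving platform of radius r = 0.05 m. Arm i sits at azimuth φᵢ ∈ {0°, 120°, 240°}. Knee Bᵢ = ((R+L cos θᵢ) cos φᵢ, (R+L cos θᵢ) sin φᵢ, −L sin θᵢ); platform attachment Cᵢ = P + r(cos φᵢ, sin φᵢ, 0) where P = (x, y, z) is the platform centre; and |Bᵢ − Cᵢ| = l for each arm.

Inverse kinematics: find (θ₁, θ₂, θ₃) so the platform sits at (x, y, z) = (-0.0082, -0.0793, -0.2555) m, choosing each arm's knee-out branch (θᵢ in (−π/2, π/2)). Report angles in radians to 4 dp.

rotate P by −φ1: (-0.0082, -0.0793, -0.2555)
  A cos θ + B sin θ = C:  0.1982·cos θ + -0.2555·sin θ = 0.0437
  θ1 = atan2(B,A) + arccos(C/0.3234) = 0.5241
φ2=120.0° → target in arm frame (-0.0646, 0.0468)
  A=0.2546, B=-0.2555, C=(l²−L²−A²−y'²−z²)/(2L)=-0.0634
  γ=atan2(-0.2555,0.2546)=-0.7872;  ψ=arccos(-0.1757)=1.7474;  θ2=γ+ψ≈0.9602
arm 3 (φ=240.0°): x'=0.0728, y'=0.0325
  e−x'=0.1172;  (l²−L²−(e−x')²−y'²−z²)/2L = 0.1976
  √(A²+B²)=0.2811;  θ3 = -1.1406+0.7913 ≈ -0.3493

θ₁ = 0.5241, θ₂ = 0.9602, θ₃ = -0.3493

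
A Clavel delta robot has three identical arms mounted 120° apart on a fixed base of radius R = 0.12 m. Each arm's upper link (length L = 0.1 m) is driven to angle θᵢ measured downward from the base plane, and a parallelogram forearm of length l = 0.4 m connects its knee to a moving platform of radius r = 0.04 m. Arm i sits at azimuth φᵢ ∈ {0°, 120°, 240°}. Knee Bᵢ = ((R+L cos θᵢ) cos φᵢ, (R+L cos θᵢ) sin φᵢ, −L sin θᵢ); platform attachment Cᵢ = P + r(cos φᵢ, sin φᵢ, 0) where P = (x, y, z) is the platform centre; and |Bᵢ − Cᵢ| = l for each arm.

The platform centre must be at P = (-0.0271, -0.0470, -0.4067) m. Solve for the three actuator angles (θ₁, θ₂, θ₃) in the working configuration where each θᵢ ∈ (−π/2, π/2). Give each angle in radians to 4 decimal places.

θ₁ = 0.6106, θ₂ = 0.6108, θ₃ = 0.2617

φ1=0.0° → target in arm frame (-0.0271, -0.0470)
  e−x'=0.1071;  (l²−L²−(e−x')²−y'²−z²)/2L = -0.1454
  γ=atan2(-0.4067,0.1071)=-1.3133;  ψ=arccos(-0.3458)=1.9239;  θ1=γ+ψ≈0.6106
arm 2 (φ=120.0°): x'=-0.0272, y'=0.0470
  e−x'=0.1072;  (l²−L²−(e−x')²−y'²−z²)/2L = -0.1455
  √(A²+B²)=0.4206;  θ2 = -1.3132+1.9240 ≈ 0.6108
arm 3 (φ=240.0°): x'=0.0543, y'=0.0000
  A cos θ + B sin θ = C:  0.0257·cos θ + -0.4067·sin θ = -0.0803
  γ=atan2(-0.4067,0.0257)=-1.5076;  ψ=arccos(-0.1971)=1.7692;  θ3=γ+ψ≈0.2617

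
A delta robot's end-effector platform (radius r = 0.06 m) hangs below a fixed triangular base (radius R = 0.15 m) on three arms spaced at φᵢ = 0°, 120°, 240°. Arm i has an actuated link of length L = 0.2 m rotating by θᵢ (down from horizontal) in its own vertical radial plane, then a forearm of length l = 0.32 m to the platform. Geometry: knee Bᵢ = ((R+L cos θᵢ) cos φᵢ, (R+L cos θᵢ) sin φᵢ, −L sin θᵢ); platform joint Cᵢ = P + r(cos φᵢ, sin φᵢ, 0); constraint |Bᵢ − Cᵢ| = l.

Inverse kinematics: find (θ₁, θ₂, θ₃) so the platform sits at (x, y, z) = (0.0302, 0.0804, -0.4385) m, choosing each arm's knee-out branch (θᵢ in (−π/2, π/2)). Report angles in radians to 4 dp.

θ₁ = 1.0470, θ₂ = 0.9600, θ₃ = 1.3964

rotate P by −φ1: (0.0302, 0.0804, -0.4385)
  e−x'=0.0598;  (l²−L²−(e−x')²−y'²−z²)/2L = -0.3498
  γ=atan2(-0.4385,0.0598)=-1.4353;  ψ=arccos(-0.7904)=2.4823;  θ1=γ+ψ≈1.0470
arm 2 (φ=120.0°): x'=0.0545, y'=-0.0664
  e−x'=0.0355;  (l²−L²−(e−x')²−y'²−z²)/2L = -0.3389
  γ=atan2(-0.4385,0.0355)=-1.4901;  ψ=arccos(-0.7703)=2.4500;  θ2=γ+ψ≈0.9600
arm 3 (φ=240.0°): x'=-0.0847, y'=-0.0140
  A cos θ + B sin θ = C:  0.1747·cos θ + -0.4385·sin θ = -0.4015
  γ=atan2(-0.4385,0.1747)=-1.1916;  ψ=arccos(-0.8506)=2.5880;  θ3=γ+ψ≈1.3964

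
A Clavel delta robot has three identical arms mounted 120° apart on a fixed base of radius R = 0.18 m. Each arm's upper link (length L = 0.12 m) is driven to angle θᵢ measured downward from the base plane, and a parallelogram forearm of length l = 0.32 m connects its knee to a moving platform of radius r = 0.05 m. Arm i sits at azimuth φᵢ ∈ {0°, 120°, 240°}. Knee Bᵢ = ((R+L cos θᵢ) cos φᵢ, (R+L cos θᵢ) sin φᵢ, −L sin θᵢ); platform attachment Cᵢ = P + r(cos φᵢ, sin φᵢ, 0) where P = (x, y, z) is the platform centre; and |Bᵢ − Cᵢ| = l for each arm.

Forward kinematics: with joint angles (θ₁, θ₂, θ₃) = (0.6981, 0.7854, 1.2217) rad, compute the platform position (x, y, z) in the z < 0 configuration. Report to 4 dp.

(0.0374, 0.0474, -0.3342)

φ1=0.0°: virtual centre (0.2219, 0.0000, -0.0771), radius l
S2 = (0.2149·cos120.0°, 0.2149·sin120.0°, -0.0849) = (-0.1074, 0.1861, -0.0849)
S3 = (0.1710·cos240.0°, 0.1710·sin240.0°, -0.1128) = (-0.0855, -0.1481, -0.1128)
|S₂|²−|S₁|² = -0.0018;  |S₃|²−|S₁|² = -0.0132
[-0.6587 0.3721 -0.0154]·P = -0.0018;  [-0.6149 -0.2963 -0.0713]·P = -0.0132
det = 0.4240;  x = 0.0129+-0.0733z,  y = 0.0179+-0.0883z
into |P−S₁|² = l²: 1.0132z² + 0.1818z + -0.0524 = 0;  Δ = 0.2456;  z = -0.3342 or 0.1548 → z<0 root = -0.3342
x = 0.0374, y = 0.0474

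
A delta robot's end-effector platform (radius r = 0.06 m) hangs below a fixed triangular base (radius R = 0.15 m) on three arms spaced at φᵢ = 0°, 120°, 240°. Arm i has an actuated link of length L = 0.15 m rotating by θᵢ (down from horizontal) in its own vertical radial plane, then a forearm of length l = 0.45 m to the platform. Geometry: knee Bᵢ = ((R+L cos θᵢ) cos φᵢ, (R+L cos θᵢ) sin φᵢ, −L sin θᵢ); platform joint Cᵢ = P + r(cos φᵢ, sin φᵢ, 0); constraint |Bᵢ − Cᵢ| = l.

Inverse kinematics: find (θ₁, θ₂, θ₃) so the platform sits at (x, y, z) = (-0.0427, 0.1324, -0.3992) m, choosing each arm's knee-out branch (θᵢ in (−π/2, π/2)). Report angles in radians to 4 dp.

θ₁ = 0.4361, θ₂ = -0.2618, θ₃ = 0.6106

φ1=0.0° → target in arm frame (-0.0427, 0.1324)
  A=0.1327, B=-0.3992, C=(l²−L²−A²−y'²−z²)/(2L)=-0.0483
  √(A²+B²)=0.4207;  θ1 = -1.2499+1.6859 ≈ 0.4361
φ2=120.0° → target in arm frame (0.1360, -0.0292)
  e−x'=-0.0460;  (l²−L²−(e−x')²−y'²−z²)/2L = 0.0589
  θ2 = atan2(B,A) + arccos(C/0.4018) = -0.2618
φ3=240.0° → target in arm frame (-0.0933, -0.1032)
  A cos θ + B sin θ = C:  0.1833·cos θ + -0.3992·sin θ = -0.0787
  θ3 = atan2(B,A) + arccos(C/0.4393) = 0.6106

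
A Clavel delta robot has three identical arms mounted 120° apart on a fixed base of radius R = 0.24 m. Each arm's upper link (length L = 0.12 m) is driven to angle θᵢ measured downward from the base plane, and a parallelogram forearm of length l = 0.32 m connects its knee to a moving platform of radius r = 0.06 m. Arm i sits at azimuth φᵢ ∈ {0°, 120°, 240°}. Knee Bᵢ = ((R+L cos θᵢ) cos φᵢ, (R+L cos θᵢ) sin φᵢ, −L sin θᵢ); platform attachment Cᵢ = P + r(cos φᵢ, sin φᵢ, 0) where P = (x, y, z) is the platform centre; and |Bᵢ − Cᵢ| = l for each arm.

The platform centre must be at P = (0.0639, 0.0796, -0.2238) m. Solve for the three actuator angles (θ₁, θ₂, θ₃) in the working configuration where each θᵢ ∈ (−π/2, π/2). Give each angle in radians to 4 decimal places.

rotate P by −φ1: (0.0639, 0.0796, -0.2238)
  A=0.1161, B=-0.2238, C=(l²−L²−A²−y'²−z²)/(2L)=0.0754
  θ1 = atan2(B,A) + arccos(C/0.2521) = 0.1748
φ2=120.0° → target in arm frame (0.0370, -0.0951)
  e−x'=0.1430;  (l²−L²−(e−x')²−y'²−z²)/2L = 0.0350
  θ2 = atan2(B,A) + arccos(C/0.2656) = 0.4363
φ3=240.0° → target in arm frame (-0.1009, 0.0155)
  e−x'=0.2809;  (l²−L²−(e−x')²−y'²−z²)/2L = -0.1718
  θ3 = atan2(B,A) + arccos(C/0.3591) = 1.3967

θ₁ = 0.1748, θ₂ = 0.4363, θ₃ = 1.3967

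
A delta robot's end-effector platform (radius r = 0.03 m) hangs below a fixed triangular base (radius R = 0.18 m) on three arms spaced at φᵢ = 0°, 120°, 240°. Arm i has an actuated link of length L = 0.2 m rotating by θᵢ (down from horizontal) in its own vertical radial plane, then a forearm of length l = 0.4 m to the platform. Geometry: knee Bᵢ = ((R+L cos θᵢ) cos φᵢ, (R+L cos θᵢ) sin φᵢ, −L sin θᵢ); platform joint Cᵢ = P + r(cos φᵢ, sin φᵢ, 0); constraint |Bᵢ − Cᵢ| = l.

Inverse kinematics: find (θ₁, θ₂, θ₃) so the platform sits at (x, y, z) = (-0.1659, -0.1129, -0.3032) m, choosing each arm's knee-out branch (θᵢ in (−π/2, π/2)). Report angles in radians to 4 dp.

arm 1 (φ=0.0°): x'=-0.1659, y'=-0.1129
  A cos θ + B sin θ = C:  0.3159·cos θ + -0.3032·sin θ = -0.2112
  √(A²+B²)=0.4379;  θ1 = -0.7649+2.0741 ≈ 1.3092
arm 2 (φ=120.0°): x'=-0.0148, y'=0.2001
  e−x'=0.1648;  (l²−L²−(e−x')²−y'²−z²)/2L = -0.0979
  θ2 = atan2(B,A) + arccos(C/0.3451) = 0.7855
arm 3 (φ=240.0°): x'=0.1807, y'=-0.0872
  A cos θ + B sin θ = C:  -0.0307·cos θ + -0.3032·sin θ = 0.0488
  γ=atan2(-0.3032,-0.0307)=-1.6718;  ψ=arccos(0.1601)=1.4100;  θ3=γ+ψ≈-0.2618

θ₁ = 1.3092, θ₂ = 0.7855, θ₃ = -0.2618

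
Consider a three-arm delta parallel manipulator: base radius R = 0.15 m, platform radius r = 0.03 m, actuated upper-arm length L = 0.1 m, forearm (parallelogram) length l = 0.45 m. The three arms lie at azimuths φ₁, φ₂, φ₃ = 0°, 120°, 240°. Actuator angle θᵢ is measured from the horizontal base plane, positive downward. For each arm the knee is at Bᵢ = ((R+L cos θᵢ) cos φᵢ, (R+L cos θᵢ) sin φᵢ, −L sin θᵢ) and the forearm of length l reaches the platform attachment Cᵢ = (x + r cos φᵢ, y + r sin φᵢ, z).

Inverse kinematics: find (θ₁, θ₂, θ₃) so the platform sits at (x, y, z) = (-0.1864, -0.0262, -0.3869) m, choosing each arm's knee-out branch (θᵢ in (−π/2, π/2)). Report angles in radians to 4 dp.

θ₁ = 1.2218, θ₂ = 0.0000, θ₃ = -0.2614

rotate P by −φ1: (-0.1864, -0.0262, -0.3869)
  e−x'=0.3064;  (l²−L²−(e−x')²−y'²−z²)/2L = -0.2588
  θ1 = atan2(B,A) + arccos(C/0.4935) = 1.2218
rotate P by −φ2: (0.0705, 0.1745, -0.3869)
  A=0.0495, B=-0.3869, C=(l²−L²−A²−y'²−z²)/(2L)=0.0495
  γ=atan2(-0.3869,0.0495)=-1.4436;  ψ=arccos(0.1269)=1.4436;  θ2=γ+ψ≈0.0000
rotate P by −φ3: (0.1159, -0.1483, -0.3869)
  e−x'=0.0041;  (l²−L²−(e−x')²−y'²−z²)/2L = 0.1040
  θ3 = atan2(B,A) + arccos(C/0.3869) = -0.2614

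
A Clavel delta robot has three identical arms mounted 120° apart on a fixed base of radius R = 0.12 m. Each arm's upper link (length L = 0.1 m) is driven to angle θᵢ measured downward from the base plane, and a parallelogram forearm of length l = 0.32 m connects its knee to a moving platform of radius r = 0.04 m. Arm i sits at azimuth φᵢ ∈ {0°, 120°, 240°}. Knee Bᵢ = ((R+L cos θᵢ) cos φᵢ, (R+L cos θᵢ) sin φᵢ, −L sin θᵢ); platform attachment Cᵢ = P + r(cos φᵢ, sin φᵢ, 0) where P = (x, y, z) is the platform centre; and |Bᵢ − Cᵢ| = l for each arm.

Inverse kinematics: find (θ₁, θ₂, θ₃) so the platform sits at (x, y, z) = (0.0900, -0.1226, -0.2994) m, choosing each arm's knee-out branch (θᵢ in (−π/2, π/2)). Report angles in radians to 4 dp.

φ1=0.0° → target in arm frame (0.0900, -0.1226)
  e−x'=-0.0100;  (l²−L²−(e−x')²−y'²−z²)/2L = -0.0619
  γ=atan2(-0.2994,-0.0100)=-1.6042;  ψ=arccos(-0.2065)=1.7788;  θ1=γ+ψ≈0.1746
rotate P by −φ2: (-0.1512, -0.0166, -0.2994)
  e−x'=0.2312;  (l²−L²−(e−x')²−y'²−z²)/2L = -0.2548
  √(A²+B²)=0.3783;  θ2 = -0.9133+2.3099 ≈ 1.3966
arm 3 (φ=240.0°): x'=0.0612, y'=0.1392
  e−x'=0.0188;  (l²−L²−(e−x')²−y'²−z²)/2L = -0.0849
  √(A²+B²)=0.3000;  θ3 = -1.5080+1.8578 ≈ 0.3498

θ₁ = 0.1746, θ₂ = 1.3966, θ₃ = 0.3498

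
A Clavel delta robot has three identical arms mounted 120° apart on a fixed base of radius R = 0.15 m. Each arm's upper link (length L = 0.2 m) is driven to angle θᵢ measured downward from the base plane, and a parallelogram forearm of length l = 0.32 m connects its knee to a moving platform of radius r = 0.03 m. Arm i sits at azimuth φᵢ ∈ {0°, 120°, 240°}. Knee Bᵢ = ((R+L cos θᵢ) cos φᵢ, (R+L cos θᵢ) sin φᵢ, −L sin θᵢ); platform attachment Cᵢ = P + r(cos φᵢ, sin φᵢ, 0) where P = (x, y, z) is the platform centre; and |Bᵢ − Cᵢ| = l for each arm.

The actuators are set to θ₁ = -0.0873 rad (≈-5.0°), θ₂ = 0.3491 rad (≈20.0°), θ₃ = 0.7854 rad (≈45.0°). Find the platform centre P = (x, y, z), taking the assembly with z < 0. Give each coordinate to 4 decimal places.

arm 1 at φ=0.0°: ρ1 = 0.3192;  O1 = (0.3192, 0.0000, 0.0174)
φ2=120.0°: virtual centre (-0.1540, 0.2667, -0.0684), radius l
φ3=240.0°: virtual centre (-0.1307, -0.2264, -0.1414), radius l
eliminate P² terms by subtracting sphere 1 from 2 and 3
linear system: -0.9464x+0.5334y = -0.0027−-0.1717z; -0.8999x+-0.4528y = -0.0139−-0.3177z
det = 0.9085;  x = 0.0095+-0.2721z,  y = 0.0118+-0.1609z
sphere 1 gives Az²+Bz+C=0 with A=1.0999, B=0.1299, C=-0.0060;  B²−4AC=0.0434;  roots -0.1537, 0.0356;  negative root z = -0.1537
x = 0.0513, y = 0.0365

(0.0513, 0.0365, -0.1537)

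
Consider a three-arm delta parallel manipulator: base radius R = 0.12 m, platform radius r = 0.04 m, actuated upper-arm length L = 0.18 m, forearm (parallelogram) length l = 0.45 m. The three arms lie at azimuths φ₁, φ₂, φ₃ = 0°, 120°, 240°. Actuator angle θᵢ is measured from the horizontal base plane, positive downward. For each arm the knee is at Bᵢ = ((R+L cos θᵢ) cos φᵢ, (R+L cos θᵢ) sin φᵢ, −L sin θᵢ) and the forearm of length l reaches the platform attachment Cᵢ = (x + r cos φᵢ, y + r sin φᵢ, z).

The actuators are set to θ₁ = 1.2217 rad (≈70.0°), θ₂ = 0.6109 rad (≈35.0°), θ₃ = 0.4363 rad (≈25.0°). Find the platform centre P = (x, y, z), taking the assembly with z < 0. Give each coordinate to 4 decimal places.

φ1=0.0°: virtual centre (0.1416, 0.0000, -0.1691), radius l
centre 2 = (0.2274·cos120.0°, 0.2274·sin120.0°, -0.1032) = (-0.1137, 0.1970, -0.1032)
φ3=240.0°: virtual centre (-0.1216, -0.2106, -0.0761), radius l
|centre ₂|²−|centre ₁|² = 0.0137;  |centre ₃|²−|centre ₁|² = 0.0163
[-0.5106 0.3939 0.1318]·P = 0.0137;  [-0.5263 -0.4211 0.1862]·P = 0.0163
Cramer: x(z) = -0.0289+0.3050z;  y(z) = -0.0025+0.0608z
into |P−centre ₁|² = l²: 1.0968z² + 0.2340z + -0.1448 = 0;  Δ = 0.6902;  z = -0.4854 or 0.2721 → z<0 root = -0.4854
x = -0.1769, y = -0.0321

(-0.1769, -0.0321, -0.4854)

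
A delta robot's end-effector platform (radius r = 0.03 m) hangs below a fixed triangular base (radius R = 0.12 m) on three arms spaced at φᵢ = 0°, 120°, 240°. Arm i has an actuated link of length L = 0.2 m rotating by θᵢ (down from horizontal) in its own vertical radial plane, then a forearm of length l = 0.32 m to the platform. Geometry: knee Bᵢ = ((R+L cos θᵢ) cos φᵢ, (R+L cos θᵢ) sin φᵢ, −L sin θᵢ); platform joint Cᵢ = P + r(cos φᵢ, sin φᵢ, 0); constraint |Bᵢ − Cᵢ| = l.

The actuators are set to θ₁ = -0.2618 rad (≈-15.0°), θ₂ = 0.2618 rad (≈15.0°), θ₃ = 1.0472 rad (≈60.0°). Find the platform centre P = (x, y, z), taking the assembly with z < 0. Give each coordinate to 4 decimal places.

(0.0988, 0.0892, -0.1941)

φ1=0.0°: virtual centre (0.2832, 0.0000, 0.0518), radius l
S2 = (0.2832·cos120.0°, 0.2832·sin120.0°, -0.0518) = (-0.1416, 0.2452, -0.0518)
φ3=240.0°: virtual centre (-0.0950, -0.1645, -0.1732), radius l
|S₂|²−|S₁|² = 0.0000;  |S₃|²−|S₁|² = -0.0168
linear system: -0.8496x+0.4905y = 0.0000−-0.2071z; -0.7564x+-0.3291y = -0.0168−-0.4499z
det = 0.6506;  x = 0.0126+-0.4440z,  y = 0.0219+-0.3468z
sphere 1 gives Az²+Bz+C=0 with A=1.3174, B=0.1215, C=-0.0260;  B²−4AC=0.1520;  roots -0.1941, 0.1019;  negative root z = -0.1941
x = 0.0988, y = 0.0892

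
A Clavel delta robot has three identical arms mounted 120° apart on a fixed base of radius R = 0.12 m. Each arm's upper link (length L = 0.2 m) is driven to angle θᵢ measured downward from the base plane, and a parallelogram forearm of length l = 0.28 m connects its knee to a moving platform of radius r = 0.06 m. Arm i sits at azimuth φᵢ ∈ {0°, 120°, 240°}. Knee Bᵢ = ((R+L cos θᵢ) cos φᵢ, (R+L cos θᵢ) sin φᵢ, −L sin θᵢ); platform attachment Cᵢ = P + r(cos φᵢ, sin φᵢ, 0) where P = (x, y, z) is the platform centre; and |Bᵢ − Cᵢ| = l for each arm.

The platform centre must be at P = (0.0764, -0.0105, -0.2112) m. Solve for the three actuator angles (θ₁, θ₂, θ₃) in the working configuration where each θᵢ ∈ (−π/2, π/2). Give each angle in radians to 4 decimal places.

arm 1 (φ=0.0°): x'=0.0764, y'=-0.0105
  e−x'=-0.0164;  (l²−L²−(e−x')²−y'²−z²)/2L = -0.0165
  γ=atan2(-0.2112,-0.0164)=-1.6483;  ψ=arccos(-0.0777)=1.6486;  θ1=γ+ψ≈0.0003
rotate P by −φ2: (-0.0473, -0.0609, -0.2112)
  A=0.1073, B=-0.2112, C=(l²−L²−A²−y'²−z²)/(2L)=-0.0536
  γ=atan2(-0.2112,0.1073)=-1.1008;  ψ=arccos(-0.2261)=1.7989;  θ2=γ+ψ≈0.6982
rotate P by −φ3: (-0.0291, 0.0714, -0.2112)
  e−x'=0.0891;  (l²−L²−(e−x')²−y'²−z²)/2L = -0.0481
  √(A²+B²)=0.2292;  θ3 = -1.1715+1.7823 ≈ 0.6107

θ₁ = 0.0003, θ₂ = 0.6982, θ₃ = 0.6107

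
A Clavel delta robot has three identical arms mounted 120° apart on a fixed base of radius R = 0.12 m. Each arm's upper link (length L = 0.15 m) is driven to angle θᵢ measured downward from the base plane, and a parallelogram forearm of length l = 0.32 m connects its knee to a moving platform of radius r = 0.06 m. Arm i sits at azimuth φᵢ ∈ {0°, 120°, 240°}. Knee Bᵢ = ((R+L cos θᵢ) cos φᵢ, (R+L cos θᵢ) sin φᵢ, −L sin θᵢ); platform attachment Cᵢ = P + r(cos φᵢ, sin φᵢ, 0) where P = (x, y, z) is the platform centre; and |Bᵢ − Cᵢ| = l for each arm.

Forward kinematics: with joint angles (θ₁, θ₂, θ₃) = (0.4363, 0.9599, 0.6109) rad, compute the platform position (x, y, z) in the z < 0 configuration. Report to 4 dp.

(0.0614, -0.0567, -0.3481)

φ1=0.0°: virtual centre (0.1959, 0.0000, -0.0634), radius l
φ2=120.0°: virtual centre (-0.0730, 0.1265, -0.1229), radius l
arm 3 at φ=240.0°: (R−r)+L cos θ3 = 0.1829;  S3 = (-0.0914, -0.1584, -0.0860)
subtract pairs → two planes through P
plane₁₂: -0.5379x+0.2529y+-0.1190z = -0.0060
Cramer: x(z) = 0.0073-0.1556z;  y(z) = -0.0082+0.1394z
into |P−S₁|² = l²: 1.0436z² + 0.1832z + -0.0627 = 0;  Δ = 0.2954;  z = -0.3481 or 0.1726 → z<0 root = -0.3481
x = 0.0614, y = -0.0567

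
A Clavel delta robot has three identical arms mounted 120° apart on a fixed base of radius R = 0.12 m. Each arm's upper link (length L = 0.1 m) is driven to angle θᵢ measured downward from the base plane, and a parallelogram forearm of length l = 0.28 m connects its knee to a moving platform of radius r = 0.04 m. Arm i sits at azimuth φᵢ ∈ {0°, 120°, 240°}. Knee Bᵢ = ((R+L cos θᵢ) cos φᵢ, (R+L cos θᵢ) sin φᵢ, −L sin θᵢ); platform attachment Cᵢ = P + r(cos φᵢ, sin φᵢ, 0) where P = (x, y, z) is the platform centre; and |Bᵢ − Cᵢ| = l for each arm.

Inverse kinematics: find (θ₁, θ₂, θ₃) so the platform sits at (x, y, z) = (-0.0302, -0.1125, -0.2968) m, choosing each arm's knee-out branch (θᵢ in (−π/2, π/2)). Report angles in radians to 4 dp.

θ₁ = 1.1346, θ₂ = 1.3965, θ₃ = 0.2619

arm 1 (φ=0.0°): x'=-0.0302, y'=-0.1125
  A cos θ + B sin θ = C:  0.1102·cos θ + -0.2968·sin θ = -0.2225
  γ=atan2(-0.2968,0.1102)=-1.2153;  ψ=arccos(-0.7026)=2.3499;  θ1=γ+ψ≈1.1346
rotate P by −φ2: (-0.0823, 0.0824, -0.2968)
  A=0.1623, B=-0.2968, C=(l²−L²−A²−y'²−z²)/(2L)=-0.2642
  √(A²+B²)=0.3383;  θ2 = -1.0703+2.4668 ≈ 1.3965
arm 3 (φ=240.0°): x'=0.1125, y'=0.0301
  e−x'=-0.0325;  (l²−L²−(e−x')²−y'²−z²)/2L = -0.1083
  γ=atan2(-0.2968,-0.0325)=-1.6800;  ψ=arccos(-0.3626)=1.9419;  θ3=γ+ψ≈0.2619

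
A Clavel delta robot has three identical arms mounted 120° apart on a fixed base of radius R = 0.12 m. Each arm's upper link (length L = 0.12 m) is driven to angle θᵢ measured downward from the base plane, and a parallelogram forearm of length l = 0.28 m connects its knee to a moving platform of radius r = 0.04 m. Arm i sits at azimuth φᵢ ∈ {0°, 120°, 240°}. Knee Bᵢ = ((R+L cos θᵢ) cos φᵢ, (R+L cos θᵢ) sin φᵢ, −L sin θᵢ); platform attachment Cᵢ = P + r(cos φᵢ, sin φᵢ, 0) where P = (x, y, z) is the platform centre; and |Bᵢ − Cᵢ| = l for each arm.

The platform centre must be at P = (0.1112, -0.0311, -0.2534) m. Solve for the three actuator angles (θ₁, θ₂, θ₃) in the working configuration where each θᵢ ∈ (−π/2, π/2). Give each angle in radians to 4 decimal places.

arm 1 (φ=0.0°): x'=0.1112, y'=-0.0311
  A=-0.0312, B=-0.2534, C=(l²−L²−A²−y'²−z²)/(2L)=-0.0090
  √(A²+B²)=0.2553;  θ1 = -1.6933+1.6059 ≈ -0.0874
rotate P by −φ2: (-0.0825, -0.0808, -0.2534)
  e−x'=0.1625;  (l²−L²−(e−x')²−y'²−z²)/2L = -0.1381
  √(A²+B²)=0.3010;  θ2 = -1.0005+2.0475 ≈ 1.0470
arm 3 (φ=240.0°): x'=-0.0287, y'=0.1119
  A=0.1087, B=-0.2534, C=(l²−L²−A²−y'²−z²)/(2L)=-0.1022
  √(A²+B²)=0.2757;  θ3 = -1.1657+1.9506 ≈ 0.7849

θ₁ = -0.0874, θ₂ = 1.0470, θ₃ = 0.7849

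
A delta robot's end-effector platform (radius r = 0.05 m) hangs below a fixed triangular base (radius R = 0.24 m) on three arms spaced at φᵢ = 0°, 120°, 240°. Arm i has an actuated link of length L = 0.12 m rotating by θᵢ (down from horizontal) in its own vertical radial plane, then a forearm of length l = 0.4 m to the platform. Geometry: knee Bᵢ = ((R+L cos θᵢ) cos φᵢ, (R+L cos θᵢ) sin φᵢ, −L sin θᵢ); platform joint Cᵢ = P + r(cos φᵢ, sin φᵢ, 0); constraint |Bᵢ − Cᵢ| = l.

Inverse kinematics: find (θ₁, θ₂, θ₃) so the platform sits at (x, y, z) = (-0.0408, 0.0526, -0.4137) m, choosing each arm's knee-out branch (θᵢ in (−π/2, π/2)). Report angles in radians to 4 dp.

θ₁ = 1.3092, θ₂ = 0.6982, θ₃ = 1.2217

φ1=0.0° → target in arm frame (-0.0408, 0.0526)
  A cos θ + B sin θ = C:  0.2308·cos θ + -0.4137·sin θ = -0.3399
  √(A²+B²)=0.4737;  θ1 = -1.0619+2.3711 ≈ 1.3092
arm 2 (φ=120.0°): x'=0.0660, y'=0.0090
  A cos θ + B sin θ = C:  0.1240·cos θ + -0.4137·sin θ = -0.1709
  θ2 = atan2(B,A) + arccos(C/0.4319) = 0.6982
arm 3 (φ=240.0°): x'=-0.0252, y'=-0.0616
  A=0.2152, B=-0.4137, C=(l²−L²−A²−y'²−z²)/(2L)=-0.3152
  θ3 = atan2(B,A) + arccos(C/0.4663) = 1.2217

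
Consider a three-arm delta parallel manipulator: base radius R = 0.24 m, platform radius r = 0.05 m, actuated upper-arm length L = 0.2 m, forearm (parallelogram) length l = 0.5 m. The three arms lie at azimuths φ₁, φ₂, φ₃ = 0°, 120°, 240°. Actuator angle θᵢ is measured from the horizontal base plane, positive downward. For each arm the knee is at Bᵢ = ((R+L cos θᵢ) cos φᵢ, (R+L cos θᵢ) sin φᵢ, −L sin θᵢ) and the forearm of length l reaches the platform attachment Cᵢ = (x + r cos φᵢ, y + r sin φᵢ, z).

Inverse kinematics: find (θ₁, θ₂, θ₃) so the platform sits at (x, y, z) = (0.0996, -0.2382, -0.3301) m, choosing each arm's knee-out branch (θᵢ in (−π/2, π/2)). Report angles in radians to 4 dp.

φ1=0.0° → target in arm frame (0.0996, -0.2382)
  A=0.0904, B=-0.3301, C=(l²−L²−A²−y'²−z²)/(2L)=0.0903
  γ=atan2(-0.3301,0.0904)=-1.3035;  ψ=arccos(0.2639)=1.3038;  θ1=γ+ψ≈0.0003
arm 2 (φ=120.0°): x'=-0.2561, y'=0.0328
  A cos θ + B sin θ = C:  0.4461·cos θ + -0.3301·sin θ = -0.2476
  γ=atan2(-0.3301,0.4461)=-0.6371;  ψ=arccos(-0.4462)=2.0333;  θ2=γ+ψ≈1.3962
φ3=240.0° → target in arm frame (0.1565, 0.2054)
  e−x'=0.0335;  (l²−L²−(e−x')²−y'²−z²)/2L = 0.1443
  γ=atan2(-0.3301,0.0335)=-1.4696;  ψ=arccos(0.4351)=1.1207;  θ3=γ+ψ≈-0.3489

θ₁ = 0.0003, θ₂ = 1.3962, θ₃ = -0.3489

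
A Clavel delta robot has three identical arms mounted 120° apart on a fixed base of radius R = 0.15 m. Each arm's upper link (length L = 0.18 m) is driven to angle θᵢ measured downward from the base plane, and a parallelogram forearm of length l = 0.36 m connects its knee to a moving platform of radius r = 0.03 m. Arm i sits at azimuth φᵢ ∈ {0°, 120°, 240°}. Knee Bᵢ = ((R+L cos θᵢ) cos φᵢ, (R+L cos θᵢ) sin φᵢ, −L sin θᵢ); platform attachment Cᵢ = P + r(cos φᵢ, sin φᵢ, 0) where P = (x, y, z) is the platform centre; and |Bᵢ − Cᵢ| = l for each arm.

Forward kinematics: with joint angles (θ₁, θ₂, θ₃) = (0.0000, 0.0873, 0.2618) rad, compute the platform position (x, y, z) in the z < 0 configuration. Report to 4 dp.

φ1=0.0°: virtual centre (0.3000, 0.0000, 0.0000), radius l
φ2=120.0°: virtual centre (-0.1497, 0.2592, -0.0157), radius l
φ3=240.0°: virtual centre (-0.1469, -0.2545, -0.0466), radius l
subtract pairs → two planes through P
linear system: -0.8993x+0.5184y = -0.0002−-0.0314z; -0.8939x+-0.5090y = -0.0015−-0.0932z
Cramer: x(z) = 0.0009-0.0698z;  y(z) = 0.0013-0.0605z
sphere 1 gives Az²+Bz+C=0 with A=1.0085, B=0.0416, C=-0.0401;  B²−4AC=0.1637;  roots -0.2212, 0.1800;  negative root z = -0.2212
x = 0.0164, y = 0.0147

(0.0164, 0.0147, -0.2212)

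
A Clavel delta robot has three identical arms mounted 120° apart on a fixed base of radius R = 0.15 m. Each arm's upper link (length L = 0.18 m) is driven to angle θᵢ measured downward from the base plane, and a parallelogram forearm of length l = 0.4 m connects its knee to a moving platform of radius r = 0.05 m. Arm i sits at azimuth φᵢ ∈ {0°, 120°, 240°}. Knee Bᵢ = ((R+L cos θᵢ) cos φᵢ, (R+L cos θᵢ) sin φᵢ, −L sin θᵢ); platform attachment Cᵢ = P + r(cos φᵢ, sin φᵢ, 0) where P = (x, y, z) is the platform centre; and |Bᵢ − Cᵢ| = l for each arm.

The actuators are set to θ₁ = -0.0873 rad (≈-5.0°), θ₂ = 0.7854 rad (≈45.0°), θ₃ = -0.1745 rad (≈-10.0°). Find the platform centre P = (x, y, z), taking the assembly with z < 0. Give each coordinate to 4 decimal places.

(0.0596, -0.1221, -0.2955)

φ1=0.0°: virtual centre (0.2793, 0.0000, 0.0157), radius l
S2 = (0.2273·cos120.0°, 0.2273·sin120.0°, -0.1273) = (-0.1136, 0.1968, -0.1273)
φ3=240.0°: virtual centre (-0.1386, -0.2401, 0.0313), radius l
subtract pairs → two planes through P
[-0.7859 0.3937 -0.2859]·P = -0.0104;  [-0.8359 -0.4802 0.0311]·P = -0.0004
det = 0.7065;  x = 0.0073+-0.1770z,  y = -0.0119+0.3729z
quadratic in z: (1.1704)z²+(0.0561)z+(-0.0856)=0, √Δ=0.6356 → z ∈ {-0.2955, 0.2476}; z = -0.2955 (taking z<0)
x = 0.0596, y = -0.1221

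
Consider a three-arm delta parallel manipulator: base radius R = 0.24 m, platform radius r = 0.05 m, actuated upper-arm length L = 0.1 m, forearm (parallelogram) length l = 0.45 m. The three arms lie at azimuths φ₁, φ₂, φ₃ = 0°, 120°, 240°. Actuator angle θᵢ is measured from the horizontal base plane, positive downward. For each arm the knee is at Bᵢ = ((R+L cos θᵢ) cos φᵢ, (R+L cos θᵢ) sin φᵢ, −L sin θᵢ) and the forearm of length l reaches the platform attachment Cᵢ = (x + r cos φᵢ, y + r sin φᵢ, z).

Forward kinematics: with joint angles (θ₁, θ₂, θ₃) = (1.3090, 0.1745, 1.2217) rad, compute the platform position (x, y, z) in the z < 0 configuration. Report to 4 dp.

arm 1 at φ=0.0°: e+L cos θ1 = 0.2159;  S1 = (0.2159, 0.0000, -0.0966)
arm 2 at φ=120.0°: e+L cos θ2 = 0.2885;  S2 = (-0.1442, 0.2498, -0.0174)
arm 3 at φ=240.0°: e+L cos θ3 = 0.2242;  S3 = (-0.1121, -0.1942, -0.0940)
eliminate P² terms by subtracting sphere 1 from 2 and 3
linear system: -0.7202x+0.4997y = 0.0276−0.1585z; -0.6560x+-0.3883y = 0.0032−0.0052z
det = 0.6075;  x = -0.0202+0.1056z,  y = 0.0260+-0.1649z
sphere 1 gives Az²+Bz+C=0 with A=1.0383, B=0.1347, C=-0.1367;  B²−4AC=0.5861;  roots -0.4335, 0.3038;  negative root z = -0.4335
x = -0.0660, y = 0.0975

(-0.0660, 0.0975, -0.4335)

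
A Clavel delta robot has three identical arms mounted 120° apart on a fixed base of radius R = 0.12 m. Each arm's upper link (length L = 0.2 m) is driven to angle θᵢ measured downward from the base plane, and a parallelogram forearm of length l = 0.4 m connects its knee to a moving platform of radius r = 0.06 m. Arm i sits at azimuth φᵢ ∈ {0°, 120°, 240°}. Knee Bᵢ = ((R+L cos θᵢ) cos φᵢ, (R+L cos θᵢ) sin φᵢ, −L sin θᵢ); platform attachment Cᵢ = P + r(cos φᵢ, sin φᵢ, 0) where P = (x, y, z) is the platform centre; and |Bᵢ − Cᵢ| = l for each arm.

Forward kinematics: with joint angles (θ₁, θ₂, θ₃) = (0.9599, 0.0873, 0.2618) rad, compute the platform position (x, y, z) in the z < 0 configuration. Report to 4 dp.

centre 1 = (0.1747·cos0.0°, 0.1747·sin0.0°, -0.1638) = (0.1747, 0.0000, -0.1638)
arm 2 at φ=120.0°: (R−r)+L cos θ2 = 0.2592;  centre 2 = (-0.1296, 0.2245, -0.0174)
centre 3 = (0.2532·cos240.0°, 0.2532·sin240.0°, -0.0518) = (-0.1266, -0.2193, -0.0518)
|centre ₂|²−|centre ₁|² = 0.0101;  |centre ₃|²−|centre ₁|² = 0.0094
plane₁₂: -0.6087x+0.4490y+0.2928z = 0.0101
det = 0.5375;  x = -0.0161+0.4261z,  y = 0.0007+-0.0744z
sphere 1 gives Az²+Bz+C=0 with A=1.1871, B=0.1649, C=-0.0967;  B²−4AC=0.4865;  roots -0.3632, 0.2243;  negative root z = -0.3632
x = -0.1709, y = 0.0277

(-0.1709, 0.0277, -0.3632)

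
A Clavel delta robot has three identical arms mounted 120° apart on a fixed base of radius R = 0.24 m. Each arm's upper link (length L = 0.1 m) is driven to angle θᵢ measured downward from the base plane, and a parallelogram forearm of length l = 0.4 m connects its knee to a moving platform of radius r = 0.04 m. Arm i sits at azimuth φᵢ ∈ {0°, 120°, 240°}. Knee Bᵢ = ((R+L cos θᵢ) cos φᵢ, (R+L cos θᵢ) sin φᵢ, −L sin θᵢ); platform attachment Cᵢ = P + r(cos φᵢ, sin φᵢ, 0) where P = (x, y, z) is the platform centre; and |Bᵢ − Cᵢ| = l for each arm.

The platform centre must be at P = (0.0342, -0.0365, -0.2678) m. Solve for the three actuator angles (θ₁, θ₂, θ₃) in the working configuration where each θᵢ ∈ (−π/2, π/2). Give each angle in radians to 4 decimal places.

θ₁ = -0.3486, θ₂ = 0.5236, θ₃ = -0.0865

φ1=0.0° → target in arm frame (0.0342, -0.0365)
  A=0.1658, B=-0.2678, C=(l²−L²−A²−y'²−z²)/(2L)=0.2473
  √(A²+B²)=0.3150;  θ1 = -1.0164+0.6678 ≈ -0.3486
φ2=120.0° → target in arm frame (-0.0487, -0.0114)
  A cos θ + B sin θ = C:  0.2487·cos θ + -0.2678·sin θ = 0.0815
  √(A²+B²)=0.3655;  θ2 = -0.8223+1.3459 ≈ 0.5236
φ3=240.0° → target in arm frame (0.0145, 0.0479)
  A=0.1855, B=-0.2678, C=(l²−L²−A²−y'²−z²)/(2L)=0.2079
  √(A²+B²)=0.3258;  θ3 = -0.9650+0.8785 ≈ -0.0865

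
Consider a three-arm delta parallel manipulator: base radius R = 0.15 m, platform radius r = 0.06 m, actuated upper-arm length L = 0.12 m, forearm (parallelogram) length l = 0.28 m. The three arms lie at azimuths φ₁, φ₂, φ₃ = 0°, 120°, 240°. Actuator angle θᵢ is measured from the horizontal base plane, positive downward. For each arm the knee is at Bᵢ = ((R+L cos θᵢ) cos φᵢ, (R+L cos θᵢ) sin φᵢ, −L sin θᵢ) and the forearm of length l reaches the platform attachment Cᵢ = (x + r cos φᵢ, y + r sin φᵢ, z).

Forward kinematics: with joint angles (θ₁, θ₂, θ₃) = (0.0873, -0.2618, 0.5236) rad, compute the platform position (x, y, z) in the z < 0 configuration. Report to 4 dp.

(0.0062, 0.0545, -0.1951)

φ1=0.0°: virtual centre (0.2095, 0.0000, -0.0105), radius l
arm 2 at φ=120.0°: ρ2 = 0.2059;  centre 2 = (-0.1030, 0.1783, 0.0311)
arm 3 at φ=240.0°: ρ3 = 0.1939;  centre 3 = (-0.0970, -0.1679, -0.0600)
eliminate P² terms by subtracting sphere 1 from 2 and 3
linear system: -0.6250x+0.3566y = -0.0007−0.0830z; -0.6130x+-0.3359y = -0.0028−-0.0991z
Cramer: x(z) = 0.0029-0.0174z;  y(z) = 0.0032-0.2633z
sphere 1 gives Az²+Bz+C=0 with A=1.0696, B=0.0264, C=-0.0356;  B²−4AC=0.1528;  roots -0.1951, 0.1704;  negative root z = -0.1951
x = 0.0062, y = 0.0545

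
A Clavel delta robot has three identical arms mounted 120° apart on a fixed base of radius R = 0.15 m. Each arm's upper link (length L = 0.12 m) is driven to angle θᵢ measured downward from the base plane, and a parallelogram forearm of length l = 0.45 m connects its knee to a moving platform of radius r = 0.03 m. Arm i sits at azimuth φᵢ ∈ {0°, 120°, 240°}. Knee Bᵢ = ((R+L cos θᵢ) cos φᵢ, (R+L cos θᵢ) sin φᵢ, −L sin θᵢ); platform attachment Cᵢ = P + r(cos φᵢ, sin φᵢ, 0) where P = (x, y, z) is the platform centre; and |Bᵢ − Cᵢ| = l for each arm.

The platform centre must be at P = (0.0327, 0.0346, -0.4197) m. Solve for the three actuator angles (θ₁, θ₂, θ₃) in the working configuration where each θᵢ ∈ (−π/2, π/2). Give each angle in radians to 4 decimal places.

θ₁ = 0.1746, θ₂ = 0.2622, θ₃ = 0.5239

arm 1 (φ=0.0°): x'=0.0327, y'=0.0346
  A=0.0873, B=-0.4197, C=(l²−L²−A²−y'²−z²)/(2L)=0.0131
  √(A²+B²)=0.4287;  θ1 = -1.3657+1.5403 ≈ 0.1746
φ2=120.0° → target in arm frame (0.0136, -0.0456)
  A=0.1064, B=-0.4197, C=(l²−L²−A²−y'²−z²)/(2L)=-0.0060
  √(A²+B²)=0.4330;  θ2 = -1.3225+1.5847 ≈ 0.2622
φ3=240.0° → target in arm frame (-0.0463, 0.0110)
  A cos θ + B sin θ = C:  0.1663·cos θ + -0.4197·sin θ = -0.0660
  θ3 = atan2(B,A) + arccos(C/0.4515) = 0.5239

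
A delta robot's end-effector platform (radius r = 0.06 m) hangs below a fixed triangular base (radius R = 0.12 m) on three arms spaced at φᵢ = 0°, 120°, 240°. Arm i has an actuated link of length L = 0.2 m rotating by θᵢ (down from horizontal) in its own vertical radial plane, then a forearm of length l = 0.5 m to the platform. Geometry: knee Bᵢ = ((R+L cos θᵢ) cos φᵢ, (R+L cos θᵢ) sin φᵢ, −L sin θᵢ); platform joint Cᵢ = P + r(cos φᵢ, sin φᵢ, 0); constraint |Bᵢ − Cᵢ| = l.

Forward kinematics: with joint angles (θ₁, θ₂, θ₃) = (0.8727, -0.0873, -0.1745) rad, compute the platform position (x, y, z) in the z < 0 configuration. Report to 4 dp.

(-0.2425, -0.0160, -0.4061)

φ1=0.0°: virtual centre (0.1886, 0.0000, -0.1532), radius l
centre 2 = (0.2592·cos120.0°, 0.2592·sin120.0°, 0.0174) = (-0.1296, 0.2245, 0.0174)
arm 3 at φ=240.0°: ρ3 = 0.2570;  centre 3 = (-0.1285, -0.2225, 0.0347)
eliminate P² terms by subtracting sphere 1 from 2 and 3
[-0.6363 0.4490 0.3413]·P = 0.0085;  [-0.6341 -0.4451 0.3759]·P = 0.0082
Cramer: x(z) = -0.0131+0.5646z;  y(z) = 0.0003+0.0401z
into |P−centre ₁|² = l²: 1.3204z² + 0.0787z + -0.1858 = 0;  Δ = 0.9878;  z = -0.4061 or 0.3465 → z<0 root = -0.4061
x = -0.2425, y = -0.0160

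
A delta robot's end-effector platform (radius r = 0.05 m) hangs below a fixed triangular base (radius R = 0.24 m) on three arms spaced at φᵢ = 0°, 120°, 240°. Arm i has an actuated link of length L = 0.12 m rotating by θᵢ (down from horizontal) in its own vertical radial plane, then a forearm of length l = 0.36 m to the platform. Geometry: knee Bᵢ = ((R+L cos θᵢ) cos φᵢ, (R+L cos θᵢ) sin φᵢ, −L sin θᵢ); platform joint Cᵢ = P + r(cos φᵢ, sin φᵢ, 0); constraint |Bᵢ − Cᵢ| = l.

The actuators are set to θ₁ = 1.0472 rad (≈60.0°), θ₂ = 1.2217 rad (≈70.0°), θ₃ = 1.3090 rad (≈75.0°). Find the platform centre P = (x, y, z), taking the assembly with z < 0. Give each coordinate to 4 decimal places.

(0.0236, 0.0082, -0.3837)

centre 1 = (0.2500·cos0.0°, 0.2500·sin0.0°, -0.1039) = (0.2500, 0.0000, -0.1039)
arm 2 at φ=120.0°: ρ2 = 0.2310;  centre 2 = (-0.1155, 0.2001, -0.1128)
centre 3 = (0.2211·cos240.0°, 0.2211·sin240.0°, -0.1159) = (-0.1105, -0.1914, -0.1159)
eliminate P² terms by subtracting sphere 1 from 2 and 3
linear system: -0.7310x+0.4002y = -0.0072−-0.0177z; -0.7211x+-0.3829y = -0.0110−-0.0240z
Cramer: x(z) = 0.0126-0.0288z;  y(z) = 0.0050-0.0084z
into |P−centre ₁|² = l²: 1.0009z² + 0.2214z + -0.0624 = 0;  Δ = 0.2989;  z = -0.3837 or 0.1625 → z<0 root = -0.3837
x = 0.0236, y = 0.0082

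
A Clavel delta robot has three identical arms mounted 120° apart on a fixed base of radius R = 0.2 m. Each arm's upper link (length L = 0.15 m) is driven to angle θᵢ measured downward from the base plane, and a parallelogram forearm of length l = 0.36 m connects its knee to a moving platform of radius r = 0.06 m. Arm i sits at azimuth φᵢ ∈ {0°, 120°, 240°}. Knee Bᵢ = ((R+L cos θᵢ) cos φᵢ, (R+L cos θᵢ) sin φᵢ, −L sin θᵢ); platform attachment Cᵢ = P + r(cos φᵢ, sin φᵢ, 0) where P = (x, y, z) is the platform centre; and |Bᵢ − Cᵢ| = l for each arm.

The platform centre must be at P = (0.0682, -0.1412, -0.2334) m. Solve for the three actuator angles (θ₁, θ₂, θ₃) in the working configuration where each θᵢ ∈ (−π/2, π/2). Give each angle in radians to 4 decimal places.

θ₁ = -0.0868, θ₂ = 1.2214, θ₃ = -0.2616

arm 1 (φ=0.0°): x'=0.0682, y'=-0.1412
  A cos θ + B sin θ = C:  0.0718·cos θ + -0.2334·sin θ = 0.0918
  γ=atan2(-0.2334,0.0718)=-1.2724;  ψ=arccos(0.3758)=1.1855;  θ1=γ+ψ≈-0.0868
arm 2 (φ=120.0°): x'=-0.1564, y'=0.0115
  A=0.2964, B=-0.2334, C=(l²−L²−A²−y'²−z²)/(2L)=-0.1178
  √(A²+B²)=0.3773;  θ2 = -0.6671+1.8885 ≈ 1.2214
rotate P by −φ3: (0.0882, 0.1297, -0.2334)
  e−x'=0.0518;  (l²−L²−(e−x')²−y'²−z²)/2L = 0.1104
  √(A²+B²)=0.2391;  θ3 = -1.3523+1.0907 ≈ -0.2616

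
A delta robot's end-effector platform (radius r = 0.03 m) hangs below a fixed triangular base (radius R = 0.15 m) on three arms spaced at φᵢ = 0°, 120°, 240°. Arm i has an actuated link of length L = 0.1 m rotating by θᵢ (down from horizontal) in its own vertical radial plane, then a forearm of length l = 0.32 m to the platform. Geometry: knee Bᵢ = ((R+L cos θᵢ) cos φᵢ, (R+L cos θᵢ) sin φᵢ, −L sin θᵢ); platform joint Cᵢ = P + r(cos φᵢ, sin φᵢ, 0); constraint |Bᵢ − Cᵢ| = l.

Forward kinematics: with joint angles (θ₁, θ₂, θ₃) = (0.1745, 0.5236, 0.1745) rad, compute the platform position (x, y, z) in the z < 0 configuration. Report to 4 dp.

(0.0159, -0.0275, -0.2635)

centre 1 = (0.2185·cos0.0°, 0.2185·sin0.0°, -0.0174) = (0.2185, 0.0000, -0.0174)
φ2=120.0°: virtual centre (-0.1033, 0.1789, -0.0500), radius l
centre 3 = (0.2185·cos240.0°, 0.2185·sin240.0°, -0.0174) = (-0.1092, -0.1892, -0.0174)
eliminate P² terms by subtracting sphere 1 from 2 and 3
[-0.6436 0.3578 -0.0653]·P = -0.0029;  [-0.6554 -0.3784 0.0000]·P = 0.0000
Cramer: x(z) = 0.0023-0.0517z;  y(z) = -0.0039+0.0895z
quadratic in z: (1.0107)z²+(0.0564)z+(-0.0553)=0, √Δ=0.4763 → z ∈ {-0.2635, 0.2077}; z = -0.2635 (taking z<0)
x = 0.0159, y = -0.0275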